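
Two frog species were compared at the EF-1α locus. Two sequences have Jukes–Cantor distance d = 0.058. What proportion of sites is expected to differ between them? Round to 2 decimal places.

0.06

p = (3/4)(1 − e^(−4d/3)) = 0.75 × (1 − e^(-0.077333)) = 0.75 × (1 − 0.925582) = 0.055814.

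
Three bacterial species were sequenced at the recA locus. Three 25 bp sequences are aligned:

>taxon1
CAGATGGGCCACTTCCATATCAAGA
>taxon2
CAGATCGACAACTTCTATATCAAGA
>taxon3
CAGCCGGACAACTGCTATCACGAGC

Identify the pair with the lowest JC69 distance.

taxon1–taxon2: 4/25 differ, p = 0.160, d = 0.180.
taxon1–taxon3: 10/25 differ, p = 0.400, d = 0.572.
taxon2–taxon3: 8/25 differ, p = 0.320, d = 0.417.
The smallest distance is between taxon1 and taxon2.

taxon1 and taxon2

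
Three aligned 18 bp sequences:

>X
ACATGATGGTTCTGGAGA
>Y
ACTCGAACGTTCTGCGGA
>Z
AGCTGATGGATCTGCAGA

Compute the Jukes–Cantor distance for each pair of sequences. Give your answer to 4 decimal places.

X–Y: 6/18 sites differ → p ≈ 0.333333, d = −0.75 ln(1 − 0.444444) = 0.440839 ≈ 0.4408.
X–Z: 4/18 sites differ → p ≈ 0.222222, d = −0.75 ln(1 − 0.296296) = 0.263548 ≈ 0.2635.
Y–Z: 7/18 sites differ → p ≈ 0.388889, d = −0.75 ln(1 − 0.518519) = 0.548166 ≈ 0.5482.

d(X,Y) = 0.4408, d(X,Z) = 0.2635, d(Y,Z) = 0.5482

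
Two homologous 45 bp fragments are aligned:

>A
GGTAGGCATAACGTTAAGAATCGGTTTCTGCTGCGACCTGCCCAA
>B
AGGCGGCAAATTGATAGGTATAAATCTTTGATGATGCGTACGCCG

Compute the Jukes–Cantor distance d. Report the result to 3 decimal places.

The sequences differ at 23 of 45 sites, so p = 23/45 ≈ 0.511111.
d = −(3/4) ln(1 − 4p/3) = −0.75 ln(1 − 0.681481) = −0.75 ln(0.318519)
  = −0.75 × (-1.144073) = 0.858055 substitutions/site.

0.858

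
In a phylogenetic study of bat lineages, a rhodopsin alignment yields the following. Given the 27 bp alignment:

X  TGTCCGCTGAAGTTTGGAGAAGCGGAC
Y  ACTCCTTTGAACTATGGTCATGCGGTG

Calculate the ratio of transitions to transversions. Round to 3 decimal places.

0.100

Transitions are A↔G and C↔T; transversions are all other mismatches.
Transitions: 1. Transversions: 10.
R = 1/10 = 0.100.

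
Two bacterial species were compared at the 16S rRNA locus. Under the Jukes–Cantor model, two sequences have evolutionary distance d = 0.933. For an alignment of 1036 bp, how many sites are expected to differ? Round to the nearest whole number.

553

Invert JC69: p = (3/4)(1 − e^(−4d/3)) = 0.75 × (1 − e^(-1.244)) = 0.75 × (1 − 0.288229) = 0.533828.
Expected differing sites = pL ≈ 0.533828 × 1036 = 553.045808 ≈ 553.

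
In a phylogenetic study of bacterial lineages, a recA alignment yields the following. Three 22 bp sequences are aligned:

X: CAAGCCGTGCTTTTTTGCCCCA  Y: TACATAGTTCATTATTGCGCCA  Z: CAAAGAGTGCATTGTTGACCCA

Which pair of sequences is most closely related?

X and Z

X–Y: 9/22 differ, p = 0.409, d = 0.591.
X–Z: 6/22 differ, p = 0.273, d = 0.339.
Y–Z: 7/22 differ, p = 0.318, d = 0.414.
The smallest distance is between X and Z.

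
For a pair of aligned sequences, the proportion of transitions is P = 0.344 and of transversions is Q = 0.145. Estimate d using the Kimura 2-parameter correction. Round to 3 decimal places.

0.981

Under the Kimura two-parameter model, d = −½ ln(1 − 2P − Q) − ¼ ln(1 − 2Q).
1 − 2P − Q = 0.167, giving −½ ln(0.167) = 0.894881.
1 − 2Q = 0.71, giving −¼ ln(0.71) = 0.085623.
d = 0.894881 + 0.085623 = 0.980504.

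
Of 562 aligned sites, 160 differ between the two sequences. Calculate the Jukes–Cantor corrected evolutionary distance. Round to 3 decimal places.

0.358

p = 160/562 ≈ 0.284698.
d = −(3/4) ln(1 − 4p/3) = −0.75 ln(1 − 0.379597) = −0.75 ln(0.620403)
  = −0.75 × (-0.477386) = 0.358040 substitutions/site.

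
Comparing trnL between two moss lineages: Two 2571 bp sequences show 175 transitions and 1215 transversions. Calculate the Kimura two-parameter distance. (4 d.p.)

1.1950

P = 175/2571 ≈ 0.068067 and Q = 1215/2571 ≈ 0.472579.
Under the Kimura two-parameter model, d = −½ ln(1 − 2P − Q) − ¼ ln(1 − 2Q).
1 − 2P − Q = 0.391287, giving −½ ln(0.391287) = 0.469157.
1 − 2Q = 0.054842, giving −¼ ln(0.054842) = 0.725825.
d = 0.469157 + 0.725825 = 1.194982.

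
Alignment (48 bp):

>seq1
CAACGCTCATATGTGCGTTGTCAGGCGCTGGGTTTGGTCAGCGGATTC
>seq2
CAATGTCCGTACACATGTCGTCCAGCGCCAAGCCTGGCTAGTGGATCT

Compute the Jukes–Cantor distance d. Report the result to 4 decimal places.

The sequences differ at 22 of 48 sites, so p = 22/48 ≈ 0.458333.
d = −(3/4) ln(1 − 4p/3) = −0.75 ln(1 − 0.611111) = −0.75 ln(0.388889)
  = −0.75 × (-0.944461) = 0.708346 substitutions/site.

0.7083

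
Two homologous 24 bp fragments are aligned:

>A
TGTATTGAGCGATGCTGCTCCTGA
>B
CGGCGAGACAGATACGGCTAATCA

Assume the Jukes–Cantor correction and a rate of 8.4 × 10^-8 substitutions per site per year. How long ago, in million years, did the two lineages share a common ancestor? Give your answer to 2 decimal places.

4.90

The sequences differ at 12 of 24 sites, so p = 12/24 = 0.5.
d = −(3/4) ln(1 − 4p/3) = −0.75 ln(1 − 0.666667) = −0.75 ln(0.333333)
  = −0.75 × (-1.098613) = 0.823960 substitutions/site.
Under a molecular clock d = 2μt, so t = d/(2μ) = 0.823960 / (2 × 8.4 × 10^-8) = 4.90 million years.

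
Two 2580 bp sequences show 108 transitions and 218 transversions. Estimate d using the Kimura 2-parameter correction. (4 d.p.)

0.1384

P = 108/2580 ≈ 0.04186 and Q = 218/2580 ≈ 0.084496.
Under the Kimura two-parameter model, d = −½ ln(1 − 2P − Q) − ¼ ln(1 − 2Q).
1 − 2P − Q = 0.831784, giving −½ ln(0.831784) = 0.092091.
1 − 2Q = 0.831008, giving −¼ ln(0.831008) = 0.046279.
d = 0.092091 + 0.046279 = 0.138370.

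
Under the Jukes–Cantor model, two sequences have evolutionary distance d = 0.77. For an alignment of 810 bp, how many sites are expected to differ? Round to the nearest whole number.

390

Invert JC69: p = (3/4)(1 − e^(−4d/3)) = 0.75 × (1 − e^(-1.026667)) = 0.75 × (1 − 0.358199) = 0.481351.
Expected differing sites = pL ≈ 0.481351 × 810 = 389.89431 ≈ 390.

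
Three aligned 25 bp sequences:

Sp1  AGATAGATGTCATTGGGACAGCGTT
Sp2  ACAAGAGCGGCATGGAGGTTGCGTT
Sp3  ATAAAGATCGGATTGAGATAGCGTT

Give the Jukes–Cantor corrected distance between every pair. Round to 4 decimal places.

Sp1–Sp2: 12/25 sites differ → p = 0.48, d = −0.75 ln(1 − 0.64) = 0.766238 ≈ 0.7662.
Sp1–Sp3: 7/25 sites differ → p = 0.28, d = −0.75 ln(1 − 0.373333) = 0.350505 ≈ 0.3505.
Sp2–Sp3: 10/25 sites differ → p = 0.4, d = −0.75 ln(1 − 0.533333) = 0.571605 ≈ 0.5716.

d(Sp1,Sp2) = 0.7662, d(Sp1,Sp3) = 0.3505, d(Sp2,Sp3) = 0.5716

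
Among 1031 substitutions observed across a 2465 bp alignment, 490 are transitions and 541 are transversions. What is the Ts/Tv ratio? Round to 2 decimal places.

R = 490/541 = 0.905730… ≈ 0.91 (to 2 d.p.).

0.91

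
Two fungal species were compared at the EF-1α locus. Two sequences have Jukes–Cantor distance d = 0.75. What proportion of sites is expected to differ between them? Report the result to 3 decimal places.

p = (3/4)(1 − e^(−4d/3)) = 0.75 × (1 − e^(-1)) = 0.75 × (1 − 0.367879) = 0.474091.

0.474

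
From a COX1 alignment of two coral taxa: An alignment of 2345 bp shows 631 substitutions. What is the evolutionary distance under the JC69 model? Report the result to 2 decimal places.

0.33

p = 631/2345 ≈ 0.269083.
d = −(3/4) ln(1 − 4p/3) = −0.75 ln(1 − 0.358777) = −0.75 ln(0.641223)
  = −0.75 × (-0.444378) = 0.333284 substitutions/site.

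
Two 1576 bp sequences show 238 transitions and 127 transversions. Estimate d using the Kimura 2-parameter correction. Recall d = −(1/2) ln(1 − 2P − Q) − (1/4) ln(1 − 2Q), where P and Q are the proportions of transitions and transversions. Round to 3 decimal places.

P = 238/1576 ≈ 0.151015 and Q = 127/1576 ≈ 0.080584.
Under the Kimura two-parameter model, d = −½ ln(1 − 2P − Q) − ¼ ln(1 − 2Q).
1 − 2P − Q = 0.617386, giving −½ ln(0.617386) = 0.241130.
1 − 2Q = 0.838832, giving −¼ ln(0.838832) = 0.043936.
d = 0.241130 + 0.043936 = 0.285066.

0.285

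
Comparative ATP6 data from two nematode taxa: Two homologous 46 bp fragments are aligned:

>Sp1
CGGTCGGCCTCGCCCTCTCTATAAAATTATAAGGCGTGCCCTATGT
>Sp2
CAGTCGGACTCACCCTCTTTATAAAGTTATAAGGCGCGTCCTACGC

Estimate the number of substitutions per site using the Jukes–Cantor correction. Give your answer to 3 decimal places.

0.227

The sequences differ at 9 of 46 sites (2, 8, 12, 19, 26, 37, 39, 44, 46), so p = 9/46 ≈ 0.195652.
d = −(3/4) ln(1 − 4p/3) = −0.75 ln(1 − 0.260869) = −0.75 ln(0.739131)
  = −0.75 × (-0.302280) = 0.226710 substitutions/site.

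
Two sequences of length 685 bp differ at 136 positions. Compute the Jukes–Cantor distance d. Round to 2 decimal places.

p = 136/685 ≈ 0.19854.
d = −(3/4) ln(1 − 4p/3) = −0.75 ln(1 − 0.26472) = −0.75 ln(0.73528)
  = −0.75 × (-0.307504) = 0.230628 substitutions/site.

0.23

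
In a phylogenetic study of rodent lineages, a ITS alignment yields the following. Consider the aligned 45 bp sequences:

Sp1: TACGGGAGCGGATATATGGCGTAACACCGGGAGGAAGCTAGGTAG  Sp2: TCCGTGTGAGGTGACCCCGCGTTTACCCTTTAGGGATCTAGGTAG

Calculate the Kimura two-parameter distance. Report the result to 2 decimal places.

0.65

Of 45 sites, 3 differences are transitions and 16 are transversions, so P = 3/45 ≈ 0.066667 and Q = 16/45 ≈ 0.355556.
Under the Kimura two-parameter model, d = −½ ln(1 − 2P − Q) − ¼ ln(1 − 2Q).
1 − 2P − Q = 0.51111, giving −½ ln(0.51111) = 0.335585.
1 − 2Q = 0.288888, giving −¼ ln(0.288888) = 0.310429.
d = 0.335585 + 0.310429 = 0.646014.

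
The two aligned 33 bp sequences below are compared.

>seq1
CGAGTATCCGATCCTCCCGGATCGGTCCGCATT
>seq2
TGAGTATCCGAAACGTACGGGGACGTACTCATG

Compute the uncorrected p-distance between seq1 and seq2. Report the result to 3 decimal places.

The sequences differ at 13 of 33 positions.
p = 13/33 = 0.393939… ≈ 0.394 (to 3 d.p.).

0.394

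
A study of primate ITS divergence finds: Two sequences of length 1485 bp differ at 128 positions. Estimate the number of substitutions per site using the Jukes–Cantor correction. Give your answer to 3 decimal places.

p = 128/1485 ≈ 0.086195.
d = −(3/4) ln(1 − 4p/3) = −0.75 ln(1 − 0.114927) = −0.75 ln(0.885073)
  = −0.75 × (-0.122085) = 0.091564 substitutions/site.

0.092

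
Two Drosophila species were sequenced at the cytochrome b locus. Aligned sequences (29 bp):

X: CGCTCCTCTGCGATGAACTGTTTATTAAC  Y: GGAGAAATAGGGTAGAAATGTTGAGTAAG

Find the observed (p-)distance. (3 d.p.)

0.517

The sequences differ at 15 of 29 positions.
p = 15/29 = 0.517241… ≈ 0.517 (to 3 d.p.).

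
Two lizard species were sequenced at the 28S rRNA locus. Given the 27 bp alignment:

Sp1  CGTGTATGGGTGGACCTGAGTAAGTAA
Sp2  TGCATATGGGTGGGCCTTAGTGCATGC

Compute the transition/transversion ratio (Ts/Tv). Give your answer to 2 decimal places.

2.33

Transitions are A↔G and C↔T; transversions are all other mismatches.
Transitions: 7. Transversions: 3.
R = 7/3 = 2.333333… ≈ 2.33 (to 2 d.p.).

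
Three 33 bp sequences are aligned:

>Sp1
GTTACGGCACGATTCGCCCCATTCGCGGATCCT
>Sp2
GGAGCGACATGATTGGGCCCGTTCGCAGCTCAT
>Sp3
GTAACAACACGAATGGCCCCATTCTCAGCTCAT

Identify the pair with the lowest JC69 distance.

Sp1–Sp2: 11/33 differ, p = 0.333, d = 0.441.
Sp1–Sp3: 9/33 differ, p = 0.273, d = 0.339.
Sp2–Sp3: 8/33 differ, p = 0.242, d = 0.293.
The smallest distance is between Sp2 and Sp3.

Sp2 and Sp3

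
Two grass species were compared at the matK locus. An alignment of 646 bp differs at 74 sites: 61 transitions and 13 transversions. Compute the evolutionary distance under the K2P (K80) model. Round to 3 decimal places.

0.127

P = 61/646 ≈ 0.094427 and Q = 13/646 ≈ 0.020124.
Under the Kimura two-parameter model, d = −½ ln(1 − 2P − Q) − ¼ ln(1 − 2Q).
1 − 2P − Q = 0.791022, giving −½ ln(0.791022) = 0.117215.
1 − 2Q = 0.959752, giving −¼ ln(0.959752) = 0.010270.
d = 0.117215 + 0.010270 = 0.127485.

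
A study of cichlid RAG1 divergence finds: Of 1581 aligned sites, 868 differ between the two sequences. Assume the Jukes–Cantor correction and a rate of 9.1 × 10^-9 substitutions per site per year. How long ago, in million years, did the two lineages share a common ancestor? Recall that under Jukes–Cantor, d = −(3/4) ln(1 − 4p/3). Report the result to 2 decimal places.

p = 868/1581 ≈ 0.54902.
d = −(3/4) ln(1 − 4p/3) = −0.75 ln(1 − 0.732027) = −0.75 ln(0.267973)
  = −0.75 × (-1.316869) = 0.987652 substitutions/site.
Under a molecular clock d = 2μt, so t = d/(2μ) = 0.987652 / (2 × 9.1 × 10^-9) = 54.27 million years.

54.27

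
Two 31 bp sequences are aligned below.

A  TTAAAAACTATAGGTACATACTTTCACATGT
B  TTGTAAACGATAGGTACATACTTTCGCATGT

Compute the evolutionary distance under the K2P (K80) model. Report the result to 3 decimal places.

0.142

Of 31 sites, 2 differences are transitions and 2 are transversions, so P = 2/31 ≈ 0.064516 and Q = 2/31 ≈ 0.064516.
Under the Kimura two-parameter model, d = −½ ln(1 − 2P − Q) − ¼ ln(1 − 2Q).
1 − 2P − Q = 0.806452, giving −½ ln(0.806452) = 0.107555.
1 − 2Q = 0.870968, giving −¼ ln(0.870968) = 0.034538.
d = 0.107555 + 0.034538 = 0.142093.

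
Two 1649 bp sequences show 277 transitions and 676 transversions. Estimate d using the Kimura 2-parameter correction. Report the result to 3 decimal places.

P = 277/1649 ≈ 0.167981 and Q = 676/1649 ≈ 0.409945.
Under the Kimura two-parameter model, d = −½ ln(1 − 2P − Q) − ¼ ln(1 − 2Q).
1 − 2P − Q = 0.254093, giving −½ ln(0.254093) = 0.685027.
1 − 2Q = 0.18011, giving −¼ ln(0.18011) = 0.428547.
d = 0.685027 + 0.428547 = 1.113574.

1.114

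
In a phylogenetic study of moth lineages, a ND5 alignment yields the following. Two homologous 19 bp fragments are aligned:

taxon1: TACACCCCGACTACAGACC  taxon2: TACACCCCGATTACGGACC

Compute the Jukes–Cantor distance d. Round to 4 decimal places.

0.1134

The sequences differ at 2 of 19 sites (11, 15), so p = 2/19 ≈ 0.105263.
d = −(3/4) ln(1 − 4p/3) = −0.75 ln(1 − 0.140351) = −0.75 ln(0.859649)
  = −0.75 × (-0.151231) = 0.113423 substitutions/site.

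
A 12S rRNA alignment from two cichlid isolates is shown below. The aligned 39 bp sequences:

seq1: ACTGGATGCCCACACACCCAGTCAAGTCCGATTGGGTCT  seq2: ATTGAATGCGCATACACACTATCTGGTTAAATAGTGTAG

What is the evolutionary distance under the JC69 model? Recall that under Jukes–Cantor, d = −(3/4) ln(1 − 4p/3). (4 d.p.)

0.5939

The sequences differ at 16 of 39 sites, so p = 16/39 ≈ 0.410256.
d = −(3/4) ln(1 − 4p/3) = −0.75 ln(1 − 0.547008) = −0.75 ln(0.452992)
  = −0.75 × (-0.791881) = 0.593911 substitutions/site.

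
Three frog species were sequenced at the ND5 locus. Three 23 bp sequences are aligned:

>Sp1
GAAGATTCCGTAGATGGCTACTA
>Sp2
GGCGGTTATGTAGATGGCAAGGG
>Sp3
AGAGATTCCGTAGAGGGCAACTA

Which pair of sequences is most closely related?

Sp1–Sp2: 9/23 differ, p = 0.391, d = 0.553.
Sp1–Sp3: 4/23 differ, p = 0.174, d = 0.198.
Sp2–Sp3: 9/23 differ, p = 0.391, d = 0.553.
The smallest distance is between Sp1 and Sp3.

Sp1 and Sp3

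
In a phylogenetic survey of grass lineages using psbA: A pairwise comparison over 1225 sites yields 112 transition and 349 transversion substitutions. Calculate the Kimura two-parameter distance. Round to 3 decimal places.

P = 112/1225 ≈ 0.091429 and Q = 349/1225 ≈ 0.284898.
Under the Kimura two-parameter model, d = −½ ln(1 − 2P − Q) − ¼ ln(1 − 2Q).
1 − 2P − Q = 0.532244, giving −½ ln(0.532244) = 0.315327.
1 − 2Q = 0.430204, giving −¼ ln(0.430204) = 0.210874.
d = 0.315327 + 0.210874 = 0.526201.

0.526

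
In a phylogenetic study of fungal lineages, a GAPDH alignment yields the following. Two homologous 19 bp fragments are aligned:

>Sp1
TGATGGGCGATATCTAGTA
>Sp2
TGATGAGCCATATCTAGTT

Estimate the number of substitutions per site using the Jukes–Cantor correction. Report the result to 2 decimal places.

The sequences differ at 3 of 19 sites (6, 9, 19), so p = 3/19 ≈ 0.157895.
d = −(3/4) ln(1 − 4p/3) = −0.75 ln(1 − 0.210527) = −0.75 ln(0.789473)
  = −0.75 × (-0.236390) = 0.177293 substitutions/site.

0.18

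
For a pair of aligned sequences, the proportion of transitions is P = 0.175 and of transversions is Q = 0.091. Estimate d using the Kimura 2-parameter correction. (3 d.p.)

0.341

Under the Kimura two-parameter model, d = −½ ln(1 − 2P − Q) − ¼ ln(1 − 2Q).
1 − 2P − Q = 0.559, giving −½ ln(0.559) = 0.290803.
1 − 2Q = 0.818, giving −¼ ln(0.818) = 0.050223.
d = 0.290803 + 0.050223 = 0.341026.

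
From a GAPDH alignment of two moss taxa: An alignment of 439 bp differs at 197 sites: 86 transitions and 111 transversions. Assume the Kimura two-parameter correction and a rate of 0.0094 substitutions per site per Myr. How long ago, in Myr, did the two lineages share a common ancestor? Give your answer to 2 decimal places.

P = 86/439 ≈ 0.1959 and Q = 111/439 ≈ 0.252847.
Under the Kimura two-parameter model, d = −½ ln(1 − 2P − Q) − ¼ ln(1 − 2Q).
1 − 2P − Q = 0.355353, giving −½ ln(0.355353) = 0.517322.
1 − 2Q = 0.494306, giving −¼ ln(0.494306) = 0.176150.
d = 0.517322 + 0.176150 = 0.693472.
Under a molecular clock d = 2μt, so t = d/(2μ) = 0.693472 / (2 × 0.0094) = 36.89 Myr.

36.89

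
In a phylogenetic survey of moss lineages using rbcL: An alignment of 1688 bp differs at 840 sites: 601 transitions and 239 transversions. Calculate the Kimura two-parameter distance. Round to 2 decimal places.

1.04

P = 601/1688 ≈ 0.356043 and Q = 239/1688 ≈ 0.141588.
Under the Kimura two-parameter model, d = −½ ln(1 − 2P − Q) − ¼ ln(1 − 2Q).
1 − 2P − Q = 0.146326, giving −½ ln(0.146326) = 0.960959.
1 − 2Q = 0.716824, giving −¼ ln(0.716824) = 0.083231.
d = 0.960959 + 0.083231 = 1.044190.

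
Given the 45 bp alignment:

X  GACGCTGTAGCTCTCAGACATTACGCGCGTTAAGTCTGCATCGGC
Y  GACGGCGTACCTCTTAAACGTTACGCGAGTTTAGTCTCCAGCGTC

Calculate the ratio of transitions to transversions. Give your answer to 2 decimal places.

0.57

Transitions are A↔G and C↔T; transversions are all other mismatches.
Transitions: 4. Transversions: 7.
R = 4/7 = 0.571428… ≈ 0.57 (to 2 d.p.).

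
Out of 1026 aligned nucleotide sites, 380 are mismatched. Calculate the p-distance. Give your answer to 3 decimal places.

p = 380/1026 = 0.370370… ≈ 0.370 (to 3 d.p.).

0.370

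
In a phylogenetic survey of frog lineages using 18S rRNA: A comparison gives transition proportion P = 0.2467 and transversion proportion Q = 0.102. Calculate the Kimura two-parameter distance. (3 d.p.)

0.509

Under the Kimura two-parameter model, d = −½ ln(1 − 2P − Q) − ¼ ln(1 − 2Q).
1 − 2P − Q = 0.4046, giving −½ ln(0.4046) = 0.452428.
1 − 2Q = 0.796, giving −¼ ln(0.796) = 0.057039.
d = 0.452428 + 0.057039 = 0.509467.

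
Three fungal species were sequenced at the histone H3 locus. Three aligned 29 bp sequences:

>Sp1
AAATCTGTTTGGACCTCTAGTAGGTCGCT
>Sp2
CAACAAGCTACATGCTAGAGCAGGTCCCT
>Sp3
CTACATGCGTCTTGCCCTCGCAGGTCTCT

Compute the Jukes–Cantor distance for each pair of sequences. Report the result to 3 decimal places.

Sp1–Sp2: 14/29 sites differ → p ≈ 0.482759, d = −0.75 ln(1 − 0.643679) = 0.773942 ≈ 0.774.
Sp1–Sp3: 14/29 sites differ → p ≈ 0.482759, d = −0.75 ln(1 − 0.643679) = 0.773942 ≈ 0.774.
Sp2–Sp3: 10/29 sites differ → p ≈ 0.344828, d = −0.75 ln(1 − 0.459771) = 0.461822 ≈ 0.462.

d(Sp1,Sp2) = 0.774, d(Sp1,Sp3) = 0.774, d(Sp2,Sp3) = 0.462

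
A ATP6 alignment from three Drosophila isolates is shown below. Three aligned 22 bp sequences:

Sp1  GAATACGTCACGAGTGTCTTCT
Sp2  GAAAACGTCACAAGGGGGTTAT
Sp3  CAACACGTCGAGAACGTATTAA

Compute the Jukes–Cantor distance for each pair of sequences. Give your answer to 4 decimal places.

d(Sp1,Sp2) = 0.3390, d(Sp1,Sp3) = 0.5913, d(Sp2,Sp3) = 0.6987

Sp1–Sp2: 6/22 sites differ → p ≈ 0.272727, d = −0.75 ln(1 − 0.363636) = 0.338988 ≈ 0.3390.
Sp1–Sp3: 9/22 sites differ → p ≈ 0.409091, d = −0.75 ln(1 − 0.545455) = 0.591344 ≈ 0.5913.
Sp2–Sp3: 10/22 sites differ → p ≈ 0.454545, d = −0.75 ln(1 − 0.60606) = 0.698667 ≈ 0.6987.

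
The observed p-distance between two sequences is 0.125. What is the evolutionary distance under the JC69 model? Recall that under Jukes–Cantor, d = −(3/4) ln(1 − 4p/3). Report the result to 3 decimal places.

d = −(3/4) ln(1 − 4p/3) = −0.75 ln(1 − 0.166667) = −0.75 ln(0.833333)
  = −0.75 × (-0.182322) = 0.136742 substitutions/site.

0.137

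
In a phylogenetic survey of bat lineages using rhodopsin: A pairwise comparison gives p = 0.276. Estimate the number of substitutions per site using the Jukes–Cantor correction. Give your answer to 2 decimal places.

0.34

d = −(3/4) ln(1 − 4p/3) = −0.75 ln(1 − 0.368) = −0.75 ln(0.632)
  = −0.75 × (-0.458866) = 0.344150 substitutions/site.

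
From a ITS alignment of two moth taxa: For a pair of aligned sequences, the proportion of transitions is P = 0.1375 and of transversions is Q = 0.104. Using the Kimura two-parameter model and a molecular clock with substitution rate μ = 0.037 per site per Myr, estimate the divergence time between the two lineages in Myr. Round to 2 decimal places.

Under the Kimura two-parameter model, d = −½ ln(1 − 2P − Q) − ¼ ln(1 − 2Q).
1 − 2P − Q = 0.621, giving −½ ln(0.621) = 0.238212.
1 − 2Q = 0.792, giving −¼ ln(0.792) = 0.058298.
d = 0.238212 + 0.058298 = 0.296510.
Under a molecular clock d = 2μt, so t = d/(2μ) = 0.296510 / (2 × 0.037) = 4.01 Myr.

4.01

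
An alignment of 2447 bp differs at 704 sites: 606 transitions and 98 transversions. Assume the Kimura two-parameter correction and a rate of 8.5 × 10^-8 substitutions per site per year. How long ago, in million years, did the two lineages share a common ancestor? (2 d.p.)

P = 606/2447 ≈ 0.24765 and Q = 98/2447 ≈ 0.040049.
Under the Kimura two-parameter model, d = −½ ln(1 − 2P − Q) − ¼ ln(1 − 2Q).
1 − 2P − Q = 0.464651, giving −½ ln(0.464651) = 0.383234.
1 − 2Q = 0.919902, giving −¼ ln(0.919902) = 0.020872.
d = 0.383234 + 0.020872 = 0.404106.
Under a molecular clock d = 2μt, so t = d/(2μ) = 0.404106 / (2 × 8.5 × 10^-8) = 2.38 million years.

2.38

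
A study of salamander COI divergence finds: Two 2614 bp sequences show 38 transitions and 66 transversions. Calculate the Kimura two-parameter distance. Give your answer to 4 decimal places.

P = 38/2614 ≈ 0.014537 and Q = 66/2614 ≈ 0.025249.
Under the Kimura two-parameter model, d = −½ ln(1 − 2P − Q) − ¼ ln(1 − 2Q).
1 − 2P − Q = 0.945677, giving −½ ln(0.945677) = 0.027927.
1 − 2Q = 0.949502, giving −¼ ln(0.949502) = 0.012954.
d = 0.027927 + 0.012954 = 0.040881.

0.0409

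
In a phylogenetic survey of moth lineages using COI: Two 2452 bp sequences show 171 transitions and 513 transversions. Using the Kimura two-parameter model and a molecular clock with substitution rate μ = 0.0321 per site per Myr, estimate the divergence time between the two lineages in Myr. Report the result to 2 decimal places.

P = 171/2452 ≈ 0.069739 and Q = 513/2452 ≈ 0.209217.
Under the Kimura two-parameter model, d = −½ ln(1 − 2P − Q) − ¼ ln(1 − 2Q).
1 − 2P − Q = 0.651305, giving −½ ln(0.651305) = 0.214389.
1 − 2Q = 0.581566, giving −¼ ln(0.581566) = 0.135508.
d = 0.214389 + 0.135508 = 0.349897.
Under a molecular clock d = 2μt, so t = d/(2μ) = 0.349897 / (2 × 0.0321) = 5.45 Myr.

5.45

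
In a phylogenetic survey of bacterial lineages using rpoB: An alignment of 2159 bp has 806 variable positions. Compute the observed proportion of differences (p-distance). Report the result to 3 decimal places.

0.373

p = 806/2159 = 0.373320… ≈ 0.373 (to 3 d.p.).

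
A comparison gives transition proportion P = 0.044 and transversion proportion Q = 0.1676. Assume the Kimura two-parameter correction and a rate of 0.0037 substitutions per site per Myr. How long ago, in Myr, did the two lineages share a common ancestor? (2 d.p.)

33.74

Under the Kimura two-parameter model, d = −½ ln(1 − 2P − Q) − ¼ ln(1 − 2Q).
1 − 2P − Q = 0.7444, giving −½ ln(0.7444) = 0.147588.
1 − 2Q = 0.6648, giving −¼ ln(0.6648) = 0.102067.
d = 0.147588 + 0.102067 = 0.249655.
Under a molecular clock d = 2μt, so t = d/(2μ) = 0.249655 / (2 × 0.0037) = 33.74 Myr.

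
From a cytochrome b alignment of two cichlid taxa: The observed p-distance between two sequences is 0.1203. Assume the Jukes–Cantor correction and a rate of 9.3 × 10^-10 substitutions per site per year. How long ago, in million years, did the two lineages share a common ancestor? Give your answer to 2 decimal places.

70.50

d = −(3/4) ln(1 − 4p/3) = −0.75 ln(1 − 0.1604) = −0.75 ln(0.8396)
  = −0.75 × (-0.174830) = 0.131123 substitutions/site.
Under a molecular clock d = 2μt, so t = d/(2μ) = 0.131123 / (2 × 9.3 × 10^-10) = 70.50 million years.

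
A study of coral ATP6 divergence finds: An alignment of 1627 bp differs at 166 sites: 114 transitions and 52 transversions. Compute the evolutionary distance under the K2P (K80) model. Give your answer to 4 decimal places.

P = 114/1627 ≈ 0.070068 and Q = 52/1627 ≈ 0.031961.
Under the Kimura two-parameter model, d = −½ ln(1 − 2P − Q) − ¼ ln(1 − 2Q).
1 − 2P − Q = 0.827903, giving −½ ln(0.827903) = 0.094430.
1 − 2Q = 0.936078, giving −¼ ln(0.936078) = 0.016514.
d = 0.094430 + 0.016514 = 0.110944.

0.1109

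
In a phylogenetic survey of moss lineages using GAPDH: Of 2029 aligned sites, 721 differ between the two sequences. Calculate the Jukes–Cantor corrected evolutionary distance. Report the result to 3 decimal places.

0.482

p = 721/2029 ≈ 0.355347.
d = −(3/4) ln(1 − 4p/3) = −0.75 ln(1 − 0.473796) = −0.75 ln(0.526204)
  = −0.75 × (-0.642066) = 0.481550 substitutions/site.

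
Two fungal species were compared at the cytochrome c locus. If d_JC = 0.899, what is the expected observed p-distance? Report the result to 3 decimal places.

p = (3/4)(1 − e^(−4d/3)) = 0.75 × (1 − e^(-1.198667)) = 0.75 × (1 − 0.301596) = 0.523803.

0.524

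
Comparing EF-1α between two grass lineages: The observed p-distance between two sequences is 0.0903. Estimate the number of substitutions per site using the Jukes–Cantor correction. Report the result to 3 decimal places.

0.096

d = −(3/4) ln(1 − 4p/3) = −0.75 ln(1 − 0.1204) = −0.75 ln(0.8796)
  = −0.75 × (-0.128288) = 0.096216 substitutions/site.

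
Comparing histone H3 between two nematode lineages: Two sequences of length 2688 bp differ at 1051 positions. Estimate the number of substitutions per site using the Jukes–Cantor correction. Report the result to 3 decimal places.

0.553

p = 1051/2688 ≈ 0.390997.
d = −(3/4) ln(1 − 4p/3) = −0.75 ln(1 − 0.521329) = −0.75 ln(0.478671)
  = −0.75 × (-0.736742) = 0.552557 substitutions/site.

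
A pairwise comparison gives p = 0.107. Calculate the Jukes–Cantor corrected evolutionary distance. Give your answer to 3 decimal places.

d = −(3/4) ln(1 − 4p/3) = −0.75 ln(1 − 0.142667) = −0.75 ln(0.857333)
  = −0.75 × (-0.153929) = 0.115447 substitutions/site.

0.115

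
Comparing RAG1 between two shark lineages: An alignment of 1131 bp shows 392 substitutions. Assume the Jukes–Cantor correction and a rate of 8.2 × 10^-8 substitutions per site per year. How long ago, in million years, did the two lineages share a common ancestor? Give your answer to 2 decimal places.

p = 392/1131 ≈ 0.346596.
d = −(3/4) ln(1 − 4p/3) = −0.75 ln(1 − 0.462128) = −0.75 ln(0.537872)
  = −0.75 × (-0.620135) = 0.465101 substitutions/site.
Under a molecular clock d = 2μt, so t = d/(2μ) = 0.465101 / (2 × 8.2 × 10^-8) = 2.84 million years.

2.84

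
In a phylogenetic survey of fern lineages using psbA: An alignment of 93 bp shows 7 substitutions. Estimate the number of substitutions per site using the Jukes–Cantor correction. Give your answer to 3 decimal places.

p = 7/93 ≈ 0.075269.
d = −(3/4) ln(1 − 4p/3) = −0.75 ln(1 − 0.100359) = −0.75 ln(0.899641)
  = −0.75 × (-0.105759) = 0.079319 substitutions/site.

0.079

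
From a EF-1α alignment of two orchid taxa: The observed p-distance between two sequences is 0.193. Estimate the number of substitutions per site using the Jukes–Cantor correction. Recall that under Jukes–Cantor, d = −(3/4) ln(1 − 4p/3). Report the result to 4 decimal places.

0.2231

d = −(3/4) ln(1 − 4p/3) = −0.75 ln(1 − 0.257333) = −0.75 ln(0.742667)
  = −0.75 × (-0.297508) = 0.223131 substitutions/site.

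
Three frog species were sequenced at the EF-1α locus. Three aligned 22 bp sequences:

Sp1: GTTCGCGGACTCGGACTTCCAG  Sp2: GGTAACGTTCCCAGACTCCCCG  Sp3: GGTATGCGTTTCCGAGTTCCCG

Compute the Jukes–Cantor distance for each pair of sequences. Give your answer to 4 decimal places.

d(Sp1,Sp2) = 0.5913, d(Sp1,Sp3) = 0.6987, d(Sp2,Sp3) = 0.5913

Sp1–Sp2: 9/22 sites differ → p ≈ 0.409091, d = −0.75 ln(1 − 0.545455) = 0.591344 ≈ 0.5913.
Sp1–Sp3: 10/22 sites differ → p ≈ 0.454545, d = −0.75 ln(1 − 0.60606) = 0.698667 ≈ 0.6987.
Sp2–Sp3: 9/22 sites differ → p ≈ 0.409091, d = −0.75 ln(1 − 0.545455) = 0.591344 ≈ 0.5913.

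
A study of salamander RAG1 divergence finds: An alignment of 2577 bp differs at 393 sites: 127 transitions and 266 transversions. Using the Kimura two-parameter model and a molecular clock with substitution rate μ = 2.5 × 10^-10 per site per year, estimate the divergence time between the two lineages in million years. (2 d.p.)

P = 127/2577 ≈ 0.049282 and Q = 266/2577 ≈ 0.103221.
Under the Kimura two-parameter model, d = −½ ln(1 − 2P − Q) − ¼ ln(1 − 2Q).
1 − 2P − Q = 0.798215, giving −½ ln(0.798215) = 0.112689.
1 − 2Q = 0.793558, giving −¼ ln(0.793558) = 0.057807.
d = 0.112689 + 0.057807 = 0.170496.
Under a molecular clock d = 2μt, so t = d/(2μ) = 0.170496 / (2 × 2.5 × 10^-10) = 340.99 million years.

340.99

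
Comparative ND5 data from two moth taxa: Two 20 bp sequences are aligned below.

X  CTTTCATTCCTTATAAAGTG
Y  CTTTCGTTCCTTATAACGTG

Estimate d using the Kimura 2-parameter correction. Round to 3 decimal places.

Of 20 sites, 1 differences are transitions and 1 are transversions, so P = 1/20 = 0.05 and Q = 1/20 = 0.05.
Under the Kimura two-parameter model, d = −½ ln(1 − 2P − Q) − ¼ ln(1 − 2Q).
1 − 2P − Q = 0.85, giving −½ ln(0.85) = 0.081259.
1 − 2Q = 0.9, giving −¼ ln(0.9) = 0.026340.
d = 0.081259 + 0.026340 = 0.107599.

0.108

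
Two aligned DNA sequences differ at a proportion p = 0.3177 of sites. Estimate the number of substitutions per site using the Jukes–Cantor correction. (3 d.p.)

d = −(3/4) ln(1 − 4p/3) = −0.75 ln(1 − 0.4236) = −0.75 ln(0.5764)
  = −0.75 × (-0.550953) = 0.413215 substitutions/site.

0.413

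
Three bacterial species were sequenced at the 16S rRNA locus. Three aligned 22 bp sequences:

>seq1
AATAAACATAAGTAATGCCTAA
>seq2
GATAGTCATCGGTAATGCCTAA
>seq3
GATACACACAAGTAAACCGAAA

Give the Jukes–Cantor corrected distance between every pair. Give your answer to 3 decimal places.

seq1–seq2: 5/22 sites differ → p ≈ 0.227273, d = −0.75 ln(1 − 0.303031) = 0.270761 ≈ 0.271.
seq1–seq3: 7/22 sites differ → p ≈ 0.318182, d = −0.75 ln(1 − 0.424243) = 0.414052 ≈ 0.414.
seq2–seq3: 9/22 sites differ → p ≈ 0.409091, d = −0.75 ln(1 − 0.545455) = 0.591344 ≈ 0.591.

d(seq1,seq2) = 0.271, d(seq1,seq3) = 0.414, d(seq2,seq3) = 0.591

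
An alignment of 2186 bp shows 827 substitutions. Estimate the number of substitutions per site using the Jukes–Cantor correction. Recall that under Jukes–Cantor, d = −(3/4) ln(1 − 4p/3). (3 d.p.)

0.527

p = 827/2186 ≈ 0.378317.
d = −(3/4) ln(1 − 4p/3) = −0.75 ln(1 − 0.504423) = −0.75 ln(0.495577)
  = −0.75 × (-0.702033) = 0.526525 substitutions/site.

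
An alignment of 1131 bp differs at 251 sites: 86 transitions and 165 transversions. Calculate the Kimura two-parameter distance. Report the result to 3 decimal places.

P = 86/1131 ≈ 0.076039 and Q = 165/1131 ≈ 0.145889.
Under the Kimura two-parameter model, d = −½ ln(1 − 2P − Q) − ¼ ln(1 − 2Q).
1 − 2P − Q = 0.702033, giving −½ ln(0.702033) = 0.176887.
1 − 2Q = 0.708222, giving −¼ ln(0.708222) = 0.086249.
d = 0.176887 + 0.086249 = 0.263136.

0.263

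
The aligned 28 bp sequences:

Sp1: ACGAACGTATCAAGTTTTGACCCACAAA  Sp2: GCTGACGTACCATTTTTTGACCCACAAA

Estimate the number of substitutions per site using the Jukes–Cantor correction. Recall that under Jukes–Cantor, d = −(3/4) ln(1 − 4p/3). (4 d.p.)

The sequences differ at 6 of 28 sites (1, 3, 4, 10, 13, 14), so p = 6/28 ≈ 0.214286.
d = −(3/4) ln(1 − 4p/3) = −0.75 ln(1 − 0.285715) = −0.75 ln(0.714285)
  = −0.75 × (-0.336473) = 0.252355 substitutions/site.

0.2524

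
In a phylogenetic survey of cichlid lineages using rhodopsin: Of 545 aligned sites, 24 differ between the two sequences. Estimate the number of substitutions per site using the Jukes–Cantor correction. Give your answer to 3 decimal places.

p = 24/545 ≈ 0.044037.
d = −(3/4) ln(1 − 4p/3) = −0.75 ln(1 − 0.058716) = −0.75 ln(0.941284)
  = −0.75 × (-0.060510) = 0.045383 substitutions/site.

0.045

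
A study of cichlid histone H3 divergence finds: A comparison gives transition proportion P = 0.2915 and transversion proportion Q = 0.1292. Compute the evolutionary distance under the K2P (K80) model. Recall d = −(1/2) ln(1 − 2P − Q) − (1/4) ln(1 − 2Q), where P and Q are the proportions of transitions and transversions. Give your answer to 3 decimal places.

0.697

Under the Kimura two-parameter model, d = −½ ln(1 − 2P − Q) − ¼ ln(1 − 2Q).
1 − 2P − Q = 0.2878, giving −½ ln(0.2878) = 0.622745.
1 − 2Q = 0.7416, giving −¼ ln(0.7416) = 0.074736.
d = 0.622745 + 0.074736 = 0.697481.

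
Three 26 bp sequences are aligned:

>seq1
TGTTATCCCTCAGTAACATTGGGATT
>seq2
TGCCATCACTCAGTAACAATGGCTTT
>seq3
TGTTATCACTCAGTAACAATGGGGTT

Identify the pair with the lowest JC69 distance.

seq1–seq2: 6/26 differ, p = 0.231, d = 0.276.
seq1–seq3: 3/26 differ, p = 0.115, d = 0.125.
seq2–seq3: 4/26 differ, p = 0.154, d = 0.172.
The smallest distance is between seq1 and seq3.

seq1 and seq3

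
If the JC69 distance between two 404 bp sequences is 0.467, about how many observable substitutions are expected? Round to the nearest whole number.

140

Invert JC69: p = (3/4)(1 − e^(−4d/3)) = 0.75 × (1 − e^(-0.622667)) = 0.75 × (1 − 0.536512) = 0.347616.
Expected differing sites = pL ≈ 0.347616 × 404 = 140.436864 ≈ 140.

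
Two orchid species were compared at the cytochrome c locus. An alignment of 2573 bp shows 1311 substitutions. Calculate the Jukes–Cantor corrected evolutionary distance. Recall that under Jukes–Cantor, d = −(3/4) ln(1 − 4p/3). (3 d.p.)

p = 1311/2573 ≈ 0.509522.
d = −(3/4) ln(1 − 4p/3) = −0.75 ln(1 − 0.679363) = −0.75 ln(0.320637)
  = −0.75 × (-1.137446) = 0.853085 substitutions/site.

0.853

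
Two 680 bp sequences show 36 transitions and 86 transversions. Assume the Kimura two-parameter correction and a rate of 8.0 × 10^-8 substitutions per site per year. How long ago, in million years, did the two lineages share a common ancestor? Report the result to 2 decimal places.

P = 36/680 ≈ 0.052941 and Q = 86/680 ≈ 0.126471.
Under the Kimura two-parameter model, d = −½ ln(1 − 2P − Q) − ¼ ln(1 − 2Q).
1 − 2P − Q = 0.767647, giving −½ ln(0.767647) = 0.132213.
1 − 2Q = 0.747058, giving −¼ ln(0.747058) = 0.072903.
d = 0.132213 + 0.072903 = 0.205116.
Under a molecular clock d = 2μt, so t = d/(2μ) = 0.205116 / (2 × 8.0 × 10^-8) = 1.28 million years.

1.28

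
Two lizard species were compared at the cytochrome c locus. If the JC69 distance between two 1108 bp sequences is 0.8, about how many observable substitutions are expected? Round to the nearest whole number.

Invert JC69: p = (3/4)(1 − e^(−4d/3)) = 0.75 × (1 − e^(-1.066667)) = 0.75 × (1 − 0.344154) = 0.491885.
Expected differing sites = pL ≈ 0.491885 × 1108 = 545.00858 ≈ 545.

545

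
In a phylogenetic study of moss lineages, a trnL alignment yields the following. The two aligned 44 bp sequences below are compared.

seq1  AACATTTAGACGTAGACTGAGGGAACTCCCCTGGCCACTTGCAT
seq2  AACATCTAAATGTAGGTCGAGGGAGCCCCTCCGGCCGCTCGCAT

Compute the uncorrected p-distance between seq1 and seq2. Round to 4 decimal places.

0.2727

The sequences differ at 12 of 44 positions.
p = 12/44 = 0.272727… ≈ 0.2727 (to 4 d.p.).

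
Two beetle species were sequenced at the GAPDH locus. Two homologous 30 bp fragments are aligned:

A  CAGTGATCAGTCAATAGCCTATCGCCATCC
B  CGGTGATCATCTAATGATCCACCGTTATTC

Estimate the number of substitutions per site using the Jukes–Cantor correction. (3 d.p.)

The sequences differ at 12 of 30 sites, so p = 12/30 = 0.4.
d = −(3/4) ln(1 − 4p/3) = −0.75 ln(1 − 0.533333) = −0.75 ln(0.466667)
  = −0.75 × (-0.762139) = 0.571604 substitutions/site.

0.572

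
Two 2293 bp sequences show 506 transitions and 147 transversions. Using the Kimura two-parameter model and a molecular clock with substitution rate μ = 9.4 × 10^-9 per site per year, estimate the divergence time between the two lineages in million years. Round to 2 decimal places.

20.55

P = 506/2293 ≈ 0.220672 and Q = 147/2293 ≈ 0.064108.
Under the Kimura two-parameter model, d = −½ ln(1 − 2P − Q) − ¼ ln(1 − 2Q).
1 − 2P − Q = 0.494548, giving −½ ln(0.494548) = 0.352056.
1 − 2Q = 0.871784, giving −¼ ln(0.871784) = 0.034303.
d = 0.352056 + 0.034303 = 0.386359.
Under a molecular clock d = 2μt, so t = d/(2μ) = 0.386359 / (2 × 9.4 × 10^-9) = 20.55 million years.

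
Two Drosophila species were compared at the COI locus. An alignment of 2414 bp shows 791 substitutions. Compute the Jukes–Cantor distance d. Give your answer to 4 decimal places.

p = 791/2414 ≈ 0.327672.
d = −(3/4) ln(1 − 4p/3) = −0.75 ln(1 − 0.436896) = −0.75 ln(0.563104)
  = −0.75 × (-0.574291) = 0.430718 substitutions/site.

0.4307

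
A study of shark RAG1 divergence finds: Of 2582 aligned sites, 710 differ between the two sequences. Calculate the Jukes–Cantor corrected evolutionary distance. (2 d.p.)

p = 710/2582 ≈ 0.274981.
d = −(3/4) ln(1 − 4p/3) = −0.75 ln(1 − 0.366641) = −0.75 ln(0.633359)
  = −0.75 × (-0.456718) = 0.342539 substitutions/site.

0.34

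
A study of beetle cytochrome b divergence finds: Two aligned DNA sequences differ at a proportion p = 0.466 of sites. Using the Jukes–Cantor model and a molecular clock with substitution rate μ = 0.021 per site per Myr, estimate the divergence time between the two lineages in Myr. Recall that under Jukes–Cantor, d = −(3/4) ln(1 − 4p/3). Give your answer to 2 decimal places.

d = −(3/4) ln(1 − 4p/3) = −0.75 ln(1 − 0.621333) = −0.75 ln(0.378667)
  = −0.75 × (-0.971098) = 0.728324 substitutions/site.
Under a molecular clock d = 2μt, so t = d/(2μ) = 0.728324 / (2 × 0.021) = 17.34 Myr.

17.34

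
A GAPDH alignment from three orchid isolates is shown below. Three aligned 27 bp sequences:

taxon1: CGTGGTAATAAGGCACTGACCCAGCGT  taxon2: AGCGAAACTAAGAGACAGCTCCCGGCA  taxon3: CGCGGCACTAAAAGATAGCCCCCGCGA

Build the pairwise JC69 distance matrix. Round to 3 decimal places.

d(taxon1,taxon2) = 0.882, d(taxon1,taxon3) = 0.588, d(taxon2,taxon3) = 0.377

taxon1–taxon2: 14/27 sites differ → p ≈ 0.518519, d = −0.75 ln(1 − 0.691359) = 0.881682 ≈ 0.882.
taxon1–taxon3: 11/27 sites differ → p ≈ 0.407407, d = −0.75 ln(1 − 0.543209) = 0.587647 ≈ 0.588.
taxon2–taxon3: 8/27 sites differ → p ≈ 0.296296, d = −0.75 ln(1 − 0.395061) = 0.376971 ≈ 0.377.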